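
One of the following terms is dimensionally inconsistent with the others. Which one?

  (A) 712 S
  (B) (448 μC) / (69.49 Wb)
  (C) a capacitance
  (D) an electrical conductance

(C)

Dimensions:
  (A) S = Ω⁻¹ = kg⁻¹·m⁻²·s³·A²
  (B) [s·A] / [kg·m²·s⁻²·A⁻¹] = kg⁻¹·m⁻²·s³·A²
  (C) [capacitance] = kg⁻¹·m⁻²·s⁴·A²
  (D) [electrical conductance] = kg⁻¹·m⁻²·s³·A²
All reduce to kg⁻¹·m⁻²·s³·A² except (C), which is kg⁻¹·m⁻²·s⁴·A².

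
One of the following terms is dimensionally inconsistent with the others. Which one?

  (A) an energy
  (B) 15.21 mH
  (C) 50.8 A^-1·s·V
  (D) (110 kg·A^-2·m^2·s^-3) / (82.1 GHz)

Reduce each to base SI dimensions:
  (A) [energy] = kg·m²·s⁻²
  (B) H = V·s·A⁻¹ = kg·m²·s⁻²·A⁻²
  (C) V·s·A⁻¹ = J·C⁻¹·s·A⁻¹ = kg·m²·s⁻²·A⁻²
  (D) [kg·m²·s⁻³·A⁻²] / [s⁻¹] = kg·m²·s⁻²·A⁻²
All reduce to kg·m²·s⁻²·A⁻² except (A), which is kg·m²·s⁻².

(A)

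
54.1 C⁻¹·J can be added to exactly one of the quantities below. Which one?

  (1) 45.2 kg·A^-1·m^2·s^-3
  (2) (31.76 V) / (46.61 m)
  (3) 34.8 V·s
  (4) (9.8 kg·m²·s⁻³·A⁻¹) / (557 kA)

Reference: J·C⁻¹ = N·m·(s·A)⁻¹ = kg·m²·s⁻³·A⁻¹.
Each option:
  (1) kg·m²·s⁻³·A⁻¹  ← same
  (2) [kg·m²·s⁻³·A⁻¹] / [m] = kg·m·s⁻³·A⁻¹
  (3) V·s = J·C⁻¹·s = kg·m²·s⁻²·A⁻¹
  (4) [kg·m²·s⁻³·A⁻¹] / [A] = kg·m²·s⁻³·A⁻²
Only (1) matches kg·m²·s⁻³·A⁻¹.

(1)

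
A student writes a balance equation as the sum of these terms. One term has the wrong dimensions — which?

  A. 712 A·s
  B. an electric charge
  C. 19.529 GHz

Work out the base dimensions of each:
  A. A·s = s·A
  B. [electric charge] = s·A
  C. Hz = s⁻¹
All reduce to s·A except C., which is s⁻¹.

C.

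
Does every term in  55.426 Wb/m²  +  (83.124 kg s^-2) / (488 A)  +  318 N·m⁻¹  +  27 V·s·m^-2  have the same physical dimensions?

No

Expand each in SI base units:
  55.426 Wb/m²:  Wb·m⁻² = V·s·m⁻² = kg·s⁻²·A⁻¹
  (83.124 kg s^-2) / (488 A):  [kg·s⁻²] / [A] = kg·s⁻²·A⁻¹
  318 N·m⁻¹:  N·m⁻¹ = kg·m·s⁻²·m⁻¹ = kg·s⁻²
  27 V·s·m^-2:  V·s·m⁻² = J·C⁻¹·s·m⁻² = kg·s⁻²·A⁻¹
The terms do not share a single dimension (kg·s⁻² vs kg·s⁻²·A⁻¹).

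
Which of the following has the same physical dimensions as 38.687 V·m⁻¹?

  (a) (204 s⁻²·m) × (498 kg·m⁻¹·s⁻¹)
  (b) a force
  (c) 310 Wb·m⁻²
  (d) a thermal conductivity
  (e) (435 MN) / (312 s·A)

Reference: V·m⁻¹ = J·C⁻¹·m⁻¹ = kg·m·s⁻³·A⁻¹.
Each option:
  (a) [m·s⁻²] · [kg·m⁻¹·s⁻¹] = kg·s⁻³
  (b) [force] = kg·m·s⁻²
  (c) Wb·m⁻² = V·s·m⁻² = kg·s⁻²·A⁻¹
  (d) [thermal conductivity] = kg·m·s⁻³·K⁻¹
  (e) [kg·m·s⁻²] / [s·A] = kg·m·s⁻³·A⁻¹  ← same
Only (e) matches kg·m·s⁻³·A⁻¹.

(e)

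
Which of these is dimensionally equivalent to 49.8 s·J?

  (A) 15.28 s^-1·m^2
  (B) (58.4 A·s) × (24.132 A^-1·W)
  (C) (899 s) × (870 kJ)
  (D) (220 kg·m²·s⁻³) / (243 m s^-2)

Reference: J·s = N·m·s = kg·m²·s⁻¹.
Each option:
  (A) m²·s⁻¹
  (B) [s·A] · [kg·m²·s⁻³·A⁻¹] = kg·m²·s⁻²
  (C) [s] · [kg·m²·s⁻²] = kg·m²·s⁻¹  ← same
  (D) [kg·m²·s⁻³] / [m·s⁻²] = kg·m·s⁻¹
Only (C) matches kg·m²·s⁻¹.

(C)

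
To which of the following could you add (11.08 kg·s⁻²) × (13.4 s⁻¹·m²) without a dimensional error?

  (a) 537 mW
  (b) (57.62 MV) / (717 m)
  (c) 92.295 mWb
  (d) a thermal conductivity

Reference: [kg·s⁻²] · [m²·s⁻¹] = kg·m²·s⁻³.
Each option:
  (a) W = J·s⁻¹ = kg·m²·s⁻³  ← same
  (b) [kg·m²·s⁻³·A⁻¹] / [m] = kg·m·s⁻³·A⁻¹
  (c) Wb = V·s = kg·m²·s⁻²·A⁻¹
  (d) [thermal conductivity] = kg·m·s⁻³·K⁻¹
Only (a) matches kg·m²·s⁻³.

(a)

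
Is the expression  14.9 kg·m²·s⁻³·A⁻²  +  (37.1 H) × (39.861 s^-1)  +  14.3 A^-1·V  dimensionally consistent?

Yes

In SI base units:
  14.9 kg·m²·s⁻³·A⁻²:  kg·m²·s⁻³·A⁻²
  (37.1 H) × (39.861 s^-1):  [kg·m²·s⁻²·A⁻²] · [s⁻¹] = kg·m²·s⁻³·A⁻²
  14.3 A^-1·V:  V·A⁻¹ = J·C⁻¹·A⁻¹ = kg·m²·s⁻³·A⁻²
Every term reduces to kg·m²·s⁻³·A⁻².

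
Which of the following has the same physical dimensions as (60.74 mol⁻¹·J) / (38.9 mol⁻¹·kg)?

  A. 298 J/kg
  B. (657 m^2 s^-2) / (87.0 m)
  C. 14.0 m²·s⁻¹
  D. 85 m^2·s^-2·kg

Reference: [kg·m²·s⁻²·mol⁻¹] / [kg·mol⁻¹] = m²·s⁻².
Each option:
  A. J·kg⁻¹ = N·m·kg⁻¹ = m²·s⁻²  ← same
  B. [m²·s⁻²] / [m] = m·s⁻²
  C. m²·s⁻¹
  D. kg·m²·s⁻²
Only A. matches m²·s⁻².

A.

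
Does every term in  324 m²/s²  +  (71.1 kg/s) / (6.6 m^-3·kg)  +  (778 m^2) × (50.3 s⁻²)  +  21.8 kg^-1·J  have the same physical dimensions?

No

Reduce each to base SI dimensions:
  324 m²/s²:  m²·s⁻²
  (71.1 kg/s) / (6.6 m^-3·kg):  [kg·s⁻¹] / [kg·m⁻³] = m³·s⁻¹
  (778 m^2) × (50.3 s⁻²):  [m²] · [s⁻²] = m²·s⁻²
  21.8 kg^-1·J:  J·kg⁻¹ = N·m·kg⁻¹ = m²·s⁻²
The terms do not share a single dimension (m²·s⁻² vs m³·s⁻¹).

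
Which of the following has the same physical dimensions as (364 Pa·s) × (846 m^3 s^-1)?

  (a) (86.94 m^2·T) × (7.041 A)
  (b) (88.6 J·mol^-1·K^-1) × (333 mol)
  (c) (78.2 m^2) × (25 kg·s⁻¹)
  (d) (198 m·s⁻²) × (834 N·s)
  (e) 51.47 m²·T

(a)

Reference: [kg·m⁻¹·s⁻¹] · [m³·s⁻¹] = kg·m²·s⁻².
Each option:
  (a) [kg·m²·s⁻²·A⁻¹] · [A] = kg·m²·s⁻²  ← same
  (b) [kg·m²·s⁻²·K⁻¹·mol⁻¹] · [mol] = kg·m²·s⁻²·K⁻¹
  (c) [m²] · [kg·s⁻¹] = kg·m²·s⁻¹
  (d) [m·s⁻²] · [kg·m·s⁻¹] = kg·m²·s⁻³
  (e) T·m² = Wb·m⁻²·m² = kg·m²·s⁻²·A⁻¹
Only (a) matches kg·m²·s⁻².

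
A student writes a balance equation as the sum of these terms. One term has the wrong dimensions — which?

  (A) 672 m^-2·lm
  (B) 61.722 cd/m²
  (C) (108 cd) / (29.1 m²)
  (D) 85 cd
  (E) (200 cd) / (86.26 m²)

(D)

Work out the base dimensions of each:
  (A) lm·m⁻² = cd·m⁻² = m⁻²·cd
  (B) cd·m⁻² = m⁻²·cd
  (C) [cd] / [m²] = m⁻²·cd
  (D) cd
  (E) [cd] / [m²] = m⁻²·cd
All reduce to m⁻²·cd except (D), which is cd.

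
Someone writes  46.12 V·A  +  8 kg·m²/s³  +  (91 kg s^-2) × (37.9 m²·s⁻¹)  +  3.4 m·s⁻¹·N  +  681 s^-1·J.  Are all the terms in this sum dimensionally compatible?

In SI base units:
  46.12 V·A:  V·A = J·C⁻¹·A = kg·m²·s⁻³
  8 kg·m²/s³:  kg·m²·s⁻³
  (91 kg s^-2) × (37.9 m²·s⁻¹):  [kg·s⁻²] · [m²·s⁻¹] = kg·m²·s⁻³
  3.4 m·s⁻¹·N:  N·m·s⁻¹ = kg·m·s⁻²·m·s⁻¹ = kg·m²·s⁻³
  681 s^-1·J:  J·s⁻¹ = N·m·s⁻¹ = kg·m²·s⁻³
Every term reduces to kg·m²·s⁻³.

Yes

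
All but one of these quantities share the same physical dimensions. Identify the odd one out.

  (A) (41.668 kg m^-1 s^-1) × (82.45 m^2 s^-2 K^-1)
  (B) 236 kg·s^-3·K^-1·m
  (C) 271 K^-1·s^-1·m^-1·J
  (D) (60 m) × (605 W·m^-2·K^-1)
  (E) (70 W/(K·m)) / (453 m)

Work out the base dimensions of each:
  (A) [kg·m⁻¹·s⁻¹] · [m²·s⁻²·K⁻¹] = kg·m·s⁻³·K⁻¹
  (B) kg·m·s⁻³·K⁻¹
  (C) J·s⁻¹·m⁻¹·K⁻¹ = N·m·s⁻¹·m⁻¹·K⁻¹ = kg·m·s⁻³·K⁻¹
  (D) [m] · [kg·s⁻³·K⁻¹] = kg·m·s⁻³·K⁻¹
  (E) [kg·m·s⁻³·K⁻¹] / [m] = kg·s⁻³·K⁻¹
All reduce to kg·m·s⁻³·K⁻¹ except (E), which is kg·s⁻³·K⁻¹.

(E)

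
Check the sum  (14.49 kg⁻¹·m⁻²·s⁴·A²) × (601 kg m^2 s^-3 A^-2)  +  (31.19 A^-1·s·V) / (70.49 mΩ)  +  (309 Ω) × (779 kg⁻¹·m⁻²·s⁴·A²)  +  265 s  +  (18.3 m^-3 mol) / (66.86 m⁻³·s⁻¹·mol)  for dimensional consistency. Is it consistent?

Expand each in SI base units:
  (14.49 kg⁻¹·m⁻²·s⁴·A²) × (601 kg m^2 s^-3 A^-2):  [kg⁻¹·m⁻²·s⁴·A²] · [kg·m²·s⁻³·A⁻²] = s
  (31.19 A^-1·s·V) / (70.49 mΩ):  [kg·m²·s⁻²·A⁻²] / [kg·m²·s⁻³·A⁻²] = s
  (309 Ω) × (779 kg⁻¹·m⁻²·s⁴·A²):  [kg·m²·s⁻³·A⁻²] · [kg⁻¹·m⁻²·s⁴·A²] = s
  265 s:  s
  (18.3 m^-3 mol) / (66.86 m⁻³·s⁻¹·mol):  [m⁻³·mol] / [m⁻³·s⁻¹·mol] = s
Every term reduces to s.

Yes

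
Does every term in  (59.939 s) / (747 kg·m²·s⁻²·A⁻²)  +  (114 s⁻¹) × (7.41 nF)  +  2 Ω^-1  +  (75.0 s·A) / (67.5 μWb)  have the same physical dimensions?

In SI base units:
  (59.939 s) / (747 kg·m²·s⁻²·A⁻²):  [s] / [kg·m²·s⁻²·A⁻²] = kg⁻¹·m⁻²·s³·A²
  (114 s⁻¹) × (7.41 nF):  [s⁻¹] · [kg⁻¹·m⁻²·s⁴·A²] = kg⁻¹·m⁻²·s³·A²
  2 Ω^-1:  Ω⁻¹ = (V·A⁻¹)⁻¹ = kg⁻¹·m⁻²·s³·A²
  (75.0 s·A) / (67.5 μWb):  [s·A] / [kg·m²·s⁻²·A⁻¹] = kg⁻¹·m⁻²·s³·A²
Every term reduces to kg⁻¹·m⁻²·s³·A².

Yes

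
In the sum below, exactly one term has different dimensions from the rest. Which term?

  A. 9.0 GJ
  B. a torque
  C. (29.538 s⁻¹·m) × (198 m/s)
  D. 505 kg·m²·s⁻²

Dimensions:
  A. J = N·m = kg·m²·s⁻²
  B. [torque] = kg·m²·s⁻²
  C. [m·s⁻¹] · [m·s⁻¹] = m²·s⁻²
  D. kg·m²·s⁻²
All reduce to kg·m²·s⁻² except C., which is m²·s⁻².

C.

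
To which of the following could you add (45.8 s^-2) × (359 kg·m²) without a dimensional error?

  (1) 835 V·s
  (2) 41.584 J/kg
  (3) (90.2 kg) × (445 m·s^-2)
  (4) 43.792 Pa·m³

(4)

Reference: [s⁻²] · [kg·m²] = kg·m²·s⁻².
Each option:
  (1) V·s = J·C⁻¹·s = kg·m²·s⁻²·A⁻¹
  (2) J·kg⁻¹ = N·m·kg⁻¹ = m²·s⁻²
  (3) [kg] · [m·s⁻²] = kg·m·s⁻²
  (4) Pa·m³ = N·m⁻²·m³ = kg·m²·s⁻²  ← same
Only (4) matches kg·m²·s⁻².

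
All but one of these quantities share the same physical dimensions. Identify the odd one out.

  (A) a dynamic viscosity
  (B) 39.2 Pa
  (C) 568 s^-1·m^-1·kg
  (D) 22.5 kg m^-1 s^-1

(B)

Reduce each to base SI dimensions:
  (A) [dynamic viscosity] = kg·m⁻¹·s⁻¹
  (B) Pa = N·m⁻² = kg·m⁻¹·s⁻²
  (C) kg·m⁻¹·s⁻¹
  (D) kg·m⁻¹·s⁻¹
All reduce to kg·m⁻¹·s⁻¹ except (B), which is kg·m⁻¹·s⁻².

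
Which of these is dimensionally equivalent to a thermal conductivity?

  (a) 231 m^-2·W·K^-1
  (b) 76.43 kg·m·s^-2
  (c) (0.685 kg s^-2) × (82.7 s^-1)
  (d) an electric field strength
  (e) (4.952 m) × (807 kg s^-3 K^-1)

Reference: [thermal conductivity] = kg·m·s⁻³·K⁻¹.
Each option:
  (a) W·m⁻²·K⁻¹ = J·s⁻¹·m⁻²·K⁻¹ = kg·s⁻³·K⁻¹
  (b) kg·m·s⁻²
  (c) [kg·s⁻²] · [s⁻¹] = kg·s⁻³
  (d) [electric field strength] = kg·m·s⁻³·A⁻¹
  (e) [m] · [kg·s⁻³·K⁻¹] = kg·m·s⁻³·K⁻¹  ← same
Only (e) matches kg·m·s⁻³·K⁻¹.

(e)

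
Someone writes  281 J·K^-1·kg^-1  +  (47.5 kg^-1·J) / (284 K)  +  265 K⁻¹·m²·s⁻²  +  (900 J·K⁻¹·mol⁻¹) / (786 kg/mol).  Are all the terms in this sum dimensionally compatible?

Expand each in SI base units:
  281 J·K^-1·kg^-1:  J·kg⁻¹·K⁻¹ = N·m·kg⁻¹·K⁻¹ = m²·s⁻²·K⁻¹
  (47.5 kg^-1·J) / (284 K):  [m²·s⁻²] / [K] = m²·s⁻²·K⁻¹
  265 K⁻¹·m²·s⁻²:  m²·s⁻²·K⁻¹
  (900 J·K⁻¹·mol⁻¹) / (786 kg/mol):  [kg·m²·s⁻²·K⁻¹·mol⁻¹] / [kg·mol⁻¹] = m²·s⁻²·K⁻¹
Every term reduces to m²·s⁻²·K⁻¹.

Yes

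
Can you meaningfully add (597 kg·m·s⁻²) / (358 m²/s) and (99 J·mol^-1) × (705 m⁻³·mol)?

No

Expand each in SI base units:
  (597 kg·m·s⁻²) / (358 m²/s):  [kg·m·s⁻²] / [m²·s⁻¹] = kg·m⁻¹·s⁻¹
  (99 J·mol^-1) × (705 m⁻³·mol):  [kg·m²·s⁻²·mol⁻¹] · [m⁻³·mol] = kg·m⁻¹·s⁻²
kg·m⁻¹·s⁻¹ ≠ kg·m⁻¹·s⁻², so they cannot be added.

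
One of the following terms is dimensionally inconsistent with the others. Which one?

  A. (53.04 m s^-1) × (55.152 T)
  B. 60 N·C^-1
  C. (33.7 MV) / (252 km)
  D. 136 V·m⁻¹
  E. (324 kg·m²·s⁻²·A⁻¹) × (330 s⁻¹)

Reduce each to base SI dimensions:
  A. [m·s⁻¹] · [kg·s⁻²·A⁻¹] = kg·m·s⁻³·A⁻¹
  B. N·C⁻¹ = kg·m·s⁻²·(s·A)⁻¹ = kg·m·s⁻³·A⁻¹
  C. [kg·m²·s⁻³·A⁻¹] / [m] = kg·m·s⁻³·A⁻¹
  D. V·m⁻¹ = J·C⁻¹·m⁻¹ = kg·m·s⁻³·A⁻¹
  E. [kg·m²·s⁻²·A⁻¹] · [s⁻¹] = kg·m²·s⁻³·A⁻¹
All reduce to kg·m·s⁻³·A⁻¹ except E., which is kg·m²·s⁻³·A⁻¹.

E.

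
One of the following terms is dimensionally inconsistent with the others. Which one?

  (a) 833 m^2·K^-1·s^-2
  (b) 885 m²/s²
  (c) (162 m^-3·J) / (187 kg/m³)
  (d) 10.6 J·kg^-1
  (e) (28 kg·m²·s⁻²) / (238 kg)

(a)

Reduce each to base SI dimensions:
  (a) m²·s⁻²·K⁻¹
  (b) m²·s⁻²
  (c) [kg·m⁻¹·s⁻²] / [kg·m⁻³] = m²·s⁻²
  (d) J·kg⁻¹ = N·m·kg⁻¹ = m²·s⁻²
  (e) [kg·m²·s⁻²] / [kg] = m²·s⁻²
All reduce to m²·s⁻² except (a), which is m²·s⁻²·K⁻¹.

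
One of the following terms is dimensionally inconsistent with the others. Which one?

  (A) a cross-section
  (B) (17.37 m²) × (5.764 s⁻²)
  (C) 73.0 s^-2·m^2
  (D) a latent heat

(A)

Dimensions:
  (A) [cross-section] = m²
  (B) [m²] · [s⁻²] = m²·s⁻²
  (C) m²·s⁻²
  (D) [latent heat] = m²·s⁻²
All reduce to m²·s⁻² except (A), which is m².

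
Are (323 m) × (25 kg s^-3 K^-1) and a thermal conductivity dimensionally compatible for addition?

Yes

Work out the base dimensions of each:
  (323 m) × (25 kg s^-3 K^-1):  [m] · [kg·s⁻³·K⁻¹] = kg·m·s⁻³·K⁻¹
  a thermal conductivity:  [thermal conductivity] = kg·m·s⁻³·K⁻¹
Both are kg·m·s⁻³·K⁻¹, so they have the same dimensions and can be added.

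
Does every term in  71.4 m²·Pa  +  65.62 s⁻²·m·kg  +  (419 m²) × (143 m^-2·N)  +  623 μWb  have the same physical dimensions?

Expand each in SI base units:
  71.4 m²·Pa:  Pa·m² = N·m⁻²·m² = kg·m·s⁻²
  65.62 s⁻²·m·kg:  kg·m·s⁻²
  (419 m²) × (143 m^-2·N):  [m²] · [kg·m⁻¹·s⁻²] = kg·m·s⁻²
  623 μWb:  Wb = V·s = kg·m²·s⁻²·A⁻¹
The terms do not share a single dimension (kg·m²·s⁻²·A⁻¹ vs kg·m·s⁻²).

No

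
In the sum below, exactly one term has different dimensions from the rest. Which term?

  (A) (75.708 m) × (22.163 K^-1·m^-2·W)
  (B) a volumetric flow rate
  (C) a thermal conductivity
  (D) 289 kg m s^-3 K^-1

(B)

In SI base units:
  (A) [m] · [kg·s⁻³·K⁻¹] = kg·m·s⁻³·K⁻¹
  (B) [volumetric flow rate] = m³·s⁻¹
  (C) [thermal conductivity] = kg·m·s⁻³·K⁻¹
  (D) kg·m·s⁻³·K⁻¹
All reduce to kg·m·s⁻³·K⁻¹ except (B), which is m³·s⁻¹.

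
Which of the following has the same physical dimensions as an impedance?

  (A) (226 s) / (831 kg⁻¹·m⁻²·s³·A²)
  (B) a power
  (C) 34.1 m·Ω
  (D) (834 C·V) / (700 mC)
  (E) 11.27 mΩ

(E)

Reference: [impedance] = kg·m²·s⁻³·A⁻².
Each option:
  (A) [s] / [kg⁻¹·m⁻²·s³·A²] = kg·m²·s⁻²·A⁻²
  (B) [power] = kg·m²·s⁻³
  (C) Ω·m = V·A⁻¹·m = kg·m³·s⁻³·A⁻²
  (D) [kg·m²·s⁻²] / [s·A] = kg·m²·s⁻³·A⁻¹
  (E) Ω = V·A⁻¹ = kg·m²·s⁻³·A⁻²  ← same
Only (E) matches kg·m²·s⁻³·A⁻².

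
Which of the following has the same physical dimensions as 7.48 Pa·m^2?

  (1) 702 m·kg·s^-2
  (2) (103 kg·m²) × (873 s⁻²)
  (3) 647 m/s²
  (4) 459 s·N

(1)

Reference: Pa·m² = N·m⁻²·m² = kg·m·s⁻².
Each option:
  (1) kg·m·s⁻²  ← same
  (2) [kg·m²] · [s⁻²] = kg·m²·s⁻²
  (3) m·s⁻²
  (4) N·s = kg·m·s⁻²·s = kg·m·s⁻¹
Only (1) matches kg·m·s⁻².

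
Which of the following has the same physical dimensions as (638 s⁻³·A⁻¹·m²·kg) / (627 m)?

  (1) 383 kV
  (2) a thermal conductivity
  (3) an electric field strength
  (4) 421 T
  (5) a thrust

(3)

Reference: [kg·m²·s⁻³·A⁻¹] / [m] = kg·m·s⁻³·A⁻¹.
Each option:
  (1) V = J·C⁻¹ = kg·m²·s⁻³·A⁻¹
  (2) [thermal conductivity] = kg·m·s⁻³·K⁻¹
  (3) [electric field strength] = kg·m·s⁻³·A⁻¹  ← same
  (4) T = Wb·m⁻² = kg·s⁻²·A⁻¹
  (5) [thrust] = kg·m·s⁻²
Only (3) matches kg·m·s⁻³·A⁻¹.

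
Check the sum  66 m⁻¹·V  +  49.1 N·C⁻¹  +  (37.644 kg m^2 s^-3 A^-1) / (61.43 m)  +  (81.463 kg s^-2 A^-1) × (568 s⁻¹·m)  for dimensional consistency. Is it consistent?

Expand each in SI base units:
  66 m⁻¹·V:  V·m⁻¹ = J·C⁻¹·m⁻¹ = kg·m·s⁻³·A⁻¹
  49.1 N·C⁻¹:  N·C⁻¹ = kg·m·s⁻²·(s·A)⁻¹ = kg·m·s⁻³·A⁻¹
  (37.644 kg m^2 s^-3 A^-1) / (61.43 m):  [kg·m²·s⁻³·A⁻¹] / [m] = kg·m·s⁻³·A⁻¹
  (81.463 kg s^-2 A^-1) × (568 s⁻¹·m):  [kg·s⁻²·A⁻¹] · [m·s⁻¹] = kg·m·s⁻³·A⁻¹
Every term reduces to kg·m·s⁻³·A⁻¹.

Yes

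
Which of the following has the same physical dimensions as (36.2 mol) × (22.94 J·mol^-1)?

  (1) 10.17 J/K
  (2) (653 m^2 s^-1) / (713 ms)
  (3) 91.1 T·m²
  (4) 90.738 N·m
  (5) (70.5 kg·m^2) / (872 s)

(4)

Reference: [mol] · [kg·m²·s⁻²·mol⁻¹] = kg·m²·s⁻².
Each option:
  (1) J·K⁻¹ = N·m·K⁻¹ = kg·m²·s⁻²·K⁻¹
  (2) [m²·s⁻¹] / [s] = m²·s⁻²
  (3) T·m² = Wb·m⁻²·m² = kg·m²·s⁻²·A⁻¹
  (4) N·m = kg·m·s⁻²·m = kg·m²·s⁻²  ← same
  (5) [kg·m²] / [s] = kg·m²·s⁻¹
Only (4) matches kg·m²·s⁻².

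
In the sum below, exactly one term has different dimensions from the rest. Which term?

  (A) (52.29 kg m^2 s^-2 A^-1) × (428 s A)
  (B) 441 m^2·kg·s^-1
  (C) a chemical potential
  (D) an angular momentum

(C)

Expand each in SI base units:
  (A) [kg·m²·s⁻²·A⁻¹] · [s·A] = kg·m²·s⁻¹
  (B) kg·m²·s⁻¹
  (C) [chemical potential] = kg·m²·s⁻²·mol⁻¹
  (D) [angular momentum] = kg·m²·s⁻¹
All reduce to kg·m²·s⁻¹ except (C), which is kg·m²·s⁻²·mol⁻¹.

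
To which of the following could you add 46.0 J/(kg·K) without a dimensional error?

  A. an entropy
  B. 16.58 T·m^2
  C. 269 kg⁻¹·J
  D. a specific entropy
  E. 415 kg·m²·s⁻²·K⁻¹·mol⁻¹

Reference: J·kg⁻¹·K⁻¹ = N·m·kg⁻¹·K⁻¹ = m²·s⁻²·K⁻¹.
Each option:
  A. [entropy] = kg·m²·s⁻²·K⁻¹
  B. T·m² = Wb·m⁻²·m² = kg·m²·s⁻²·A⁻¹
  C. J·kg⁻¹ = N·m·kg⁻¹ = m²·s⁻²
  D. [specific entropy] = m²·s⁻²·K⁻¹  ← same
  E. kg·m²·s⁻²·K⁻¹·mol⁻¹
Only D. matches m²·s⁻²·K⁻¹.

D.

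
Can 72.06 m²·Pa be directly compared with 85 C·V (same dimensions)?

No

Reduce each to base SI dimensions:
  72.06 m²·Pa:  Pa·m² = N·m⁻²·m² = kg·m·s⁻²
  85 C·V:  C·V = s·A·J·C⁻¹ = kg·m²·s⁻²
kg·m·s⁻² ≠ kg·m²·s⁻², so they cannot be added.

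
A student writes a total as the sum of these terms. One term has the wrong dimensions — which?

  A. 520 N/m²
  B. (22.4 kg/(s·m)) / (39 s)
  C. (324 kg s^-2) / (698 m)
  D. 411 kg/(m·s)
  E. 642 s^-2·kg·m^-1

D.

Work out the base dimensions of each:
  A. N·m⁻² = kg·m·s⁻²·m⁻² = kg·m⁻¹·s⁻²
  B. [kg·m⁻¹·s⁻¹] / [s] = kg·m⁻¹·s⁻²
  C. [kg·s⁻²] / [m] = kg·m⁻¹·s⁻²
  D. kg·m⁻¹·s⁻¹
  E. kg·m⁻¹·s⁻²
All reduce to kg·m⁻¹·s⁻² except D., which is kg·m⁻¹·s⁻¹.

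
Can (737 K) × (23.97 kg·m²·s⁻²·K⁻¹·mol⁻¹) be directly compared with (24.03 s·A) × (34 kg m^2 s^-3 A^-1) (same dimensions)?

Reduce each to base SI dimensions:
  (737 K) × (23.97 kg·m²·s⁻²·K⁻¹·mol⁻¹):  [K] · [kg·m²·s⁻²·K⁻¹·mol⁻¹] = kg·m²·s⁻²·mol⁻¹
  (24.03 s·A) × (34 kg m^2 s^-3 A^-1):  [s·A] · [kg·m²·s⁻³·A⁻¹] = kg·m²·s⁻²
kg·m²·s⁻²·mol⁻¹ ≠ kg·m²·s⁻², so they cannot be added.

No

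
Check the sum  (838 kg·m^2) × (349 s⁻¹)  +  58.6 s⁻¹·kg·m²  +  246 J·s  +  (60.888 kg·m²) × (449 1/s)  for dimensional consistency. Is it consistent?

In SI base units:
  (838 kg·m^2) × (349 s⁻¹):  [kg·m²] · [s⁻¹] = kg·m²·s⁻¹
  58.6 s⁻¹·kg·m²:  kg·m²·s⁻¹
  246 J·s:  J·s = N·m·s = kg·m²·s⁻¹
  (60.888 kg·m²) × (449 1/s):  [kg·m²] · [s⁻¹] = kg·m²·s⁻¹
Every term reduces to kg·m²·s⁻¹.

Yes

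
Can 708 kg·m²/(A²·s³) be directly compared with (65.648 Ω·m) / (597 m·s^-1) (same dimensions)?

No

In SI base units:
  708 kg·m²/(A²·s³):  kg·m²·s⁻³·A⁻²
  (65.648 Ω·m) / (597 m·s^-1):  [kg·m³·s⁻³·A⁻²] / [m·s⁻¹] = kg·m²·s⁻²·A⁻²
kg·m²·s⁻³·A⁻² ≠ kg·m²·s⁻²·A⁻², so they cannot be added.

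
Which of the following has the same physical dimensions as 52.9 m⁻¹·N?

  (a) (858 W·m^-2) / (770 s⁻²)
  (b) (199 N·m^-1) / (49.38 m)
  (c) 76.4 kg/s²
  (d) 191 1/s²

Reference: N·m⁻¹ = kg·m·s⁻²·m⁻¹ = kg·s⁻².
Each option:
  (a) [kg·s⁻³] / [s⁻²] = kg·s⁻¹
  (b) [kg·s⁻²] / [m] = kg·m⁻¹·s⁻²
  (c) kg·s⁻²  ← same
  (d) s⁻²
Only (c) matches kg·s⁻².

(c)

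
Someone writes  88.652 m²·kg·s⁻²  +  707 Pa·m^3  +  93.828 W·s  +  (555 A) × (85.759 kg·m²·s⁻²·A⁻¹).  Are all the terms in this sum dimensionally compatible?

Dimensions:
  88.652 m²·kg·s⁻²:  kg·m²·s⁻²
  707 Pa·m^3:  Pa·m³ = N·m⁻²·m³ = kg·m²·s⁻²
  93.828 W·s:  W·s = J·s⁻¹·s = kg·m²·s⁻²
  (555 A) × (85.759 kg·m²·s⁻²·A⁻¹):  [A] · [kg·m²·s⁻²·A⁻¹] = kg·m²·s⁻²
Every term reduces to kg·m²·s⁻².

Yes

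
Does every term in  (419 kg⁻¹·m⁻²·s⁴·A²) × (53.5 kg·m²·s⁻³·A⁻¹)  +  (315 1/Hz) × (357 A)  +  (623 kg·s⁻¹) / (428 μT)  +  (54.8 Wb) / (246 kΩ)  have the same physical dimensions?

Yes

In SI base units:
  (419 kg⁻¹·m⁻²·s⁴·A²) × (53.5 kg·m²·s⁻³·A⁻¹):  [kg⁻¹·m⁻²·s⁴·A²] · [kg·m²·s⁻³·A⁻¹] = s·A
  (315 1/Hz) × (357 A):  [s] · [A] = s·A
  (623 kg·s⁻¹) / (428 μT):  [kg·s⁻¹] / [kg·s⁻²·A⁻¹] = s·A
  (54.8 Wb) / (246 kΩ):  [kg·m²·s⁻²·A⁻¹] / [kg·m²·s⁻³·A⁻²] = s·A
Every term reduces to s·A.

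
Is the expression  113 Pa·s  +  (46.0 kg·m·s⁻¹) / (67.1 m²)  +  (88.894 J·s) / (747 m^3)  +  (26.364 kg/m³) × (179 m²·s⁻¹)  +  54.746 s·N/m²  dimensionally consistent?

Yes

Dimensions:
  113 Pa·s:  Pa·s = N·m⁻²·s = kg·m⁻¹·s⁻¹
  (46.0 kg·m·s⁻¹) / (67.1 m²):  [kg·m·s⁻¹] / [m²] = kg·m⁻¹·s⁻¹
  (88.894 J·s) / (747 m^3):  [kg·m²·s⁻¹] / [m³] = kg·m⁻¹·s⁻¹
  (26.364 kg/m³) × (179 m²·s⁻¹):  [kg·m⁻³] · [m²·s⁻¹] = kg·m⁻¹·s⁻¹
  54.746 s·N/m²:  N·s·m⁻² = kg·m·s⁻²·s·m⁻² = kg·m⁻¹·s⁻¹
Every term reduces to kg·m⁻¹·s⁻¹.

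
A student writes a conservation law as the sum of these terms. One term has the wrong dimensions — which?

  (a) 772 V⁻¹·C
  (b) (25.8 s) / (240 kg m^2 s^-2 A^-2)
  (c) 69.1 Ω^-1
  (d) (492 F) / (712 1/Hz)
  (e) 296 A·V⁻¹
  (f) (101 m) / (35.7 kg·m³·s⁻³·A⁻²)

(a)

Work out the base dimensions of each:
  (a) C·V⁻¹ = s·A·(J·C⁻¹)⁻¹ = kg⁻¹·m⁻²·s⁴·A²
  (b) [s] / [kg·m²·s⁻²·A⁻²] = kg⁻¹·m⁻²·s³·A²
  (c) Ω⁻¹ = (V·A⁻¹)⁻¹ = kg⁻¹·m⁻²·s³·A²
  (d) [kg⁻¹·m⁻²·s⁴·A²] / [s] = kg⁻¹·m⁻²·s³·A²
  (e) A·V⁻¹ = A·(J·C⁻¹)⁻¹ = kg⁻¹·m⁻²·s³·A²
  (f) [m] / [kg·m³·s⁻³·A⁻²] = kg⁻¹·m⁻²·s³·A²
All reduce to kg⁻¹·m⁻²·s³·A² except (a), which is kg⁻¹·m⁻²·s⁴·A².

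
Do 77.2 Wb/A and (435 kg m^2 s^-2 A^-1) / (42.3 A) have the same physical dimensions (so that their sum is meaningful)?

Expand each in SI base units:
  77.2 Wb/A:  Wb·A⁻¹ = V·s·A⁻¹ = kg·m²·s⁻²·A⁻²
  (435 kg m^2 s^-2 A^-1) / (42.3 A):  [kg·m²·s⁻²·A⁻¹] / [A] = kg·m²·s⁻²·A⁻²
Both are kg·m²·s⁻²·A⁻², so they have the same dimensions and can be added.

Yes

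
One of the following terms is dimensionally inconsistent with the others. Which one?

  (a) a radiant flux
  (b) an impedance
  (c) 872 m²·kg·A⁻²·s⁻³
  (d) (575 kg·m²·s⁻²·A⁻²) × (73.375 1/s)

(a)

In SI base units:
  (a) [radiant flux] = kg·m²·s⁻³
  (b) [impedance] = kg·m²·s⁻³·A⁻²
  (c) kg·m²·s⁻³·A⁻²
  (d) [kg·m²·s⁻²·A⁻²] · [s⁻¹] = kg·m²·s⁻³·A⁻²
All reduce to kg·m²·s⁻³·A⁻² except (a), which is kg·m²·s⁻³.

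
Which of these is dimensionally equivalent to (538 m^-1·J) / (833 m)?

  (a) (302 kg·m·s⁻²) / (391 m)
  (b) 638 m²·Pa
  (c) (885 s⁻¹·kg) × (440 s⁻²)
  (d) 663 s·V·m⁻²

Reference: [kg·m·s⁻²] / [m] = kg·s⁻².
Each option:
  (a) [kg·m·s⁻²] / [m] = kg·s⁻²  ← same
  (b) Pa·m² = N·m⁻²·m² = kg·m·s⁻²
  (c) [kg·s⁻¹] · [s⁻²] = kg·s⁻³
  (d) V·s·m⁻² = J·C⁻¹·s·m⁻² = kg·s⁻²·A⁻¹
Only (a) matches kg·s⁻².

(a)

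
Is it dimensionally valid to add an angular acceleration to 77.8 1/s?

No

Work out the base dimensions of each:
  an angular acceleration:  [angular acceleration] = s⁻²
  77.8 1/s:  s⁻¹
s⁻² ≠ s⁻¹, so they cannot be added.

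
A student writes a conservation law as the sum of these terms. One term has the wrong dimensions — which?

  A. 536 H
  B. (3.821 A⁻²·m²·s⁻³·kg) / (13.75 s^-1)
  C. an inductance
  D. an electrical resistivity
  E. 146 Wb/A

Expand each in SI base units:
  A. H = V·s·A⁻¹ = kg·m²·s⁻²·A⁻²
  B. [kg·m²·s⁻³·A⁻²] / [s⁻¹] = kg·m²·s⁻²·A⁻²
  C. [inductance] = kg·m²·s⁻²·A⁻²
  D. [electrical resistivity] = kg·m³·s⁻³·A⁻²
  E. Wb·A⁻¹ = V·s·A⁻¹ = kg·m²·s⁻²·A⁻²
All reduce to kg·m²·s⁻²·A⁻² except D., which is kg·m³·s⁻³·A⁻².

D.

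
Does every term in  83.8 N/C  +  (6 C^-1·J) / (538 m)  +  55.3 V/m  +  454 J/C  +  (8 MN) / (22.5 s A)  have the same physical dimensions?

Reduce each to base SI dimensions:
  83.8 N/C:  N·C⁻¹ = kg·m·s⁻²·(s·A)⁻¹ = kg·m·s⁻³·A⁻¹
  (6 C^-1·J) / (538 m):  [kg·m²·s⁻³·A⁻¹] / [m] = kg·m·s⁻³·A⁻¹
  55.3 V/m:  V·m⁻¹ = J·C⁻¹·m⁻¹ = kg·m·s⁻³·A⁻¹
  454 J/C:  J·C⁻¹ = N·m·(s·A)⁻¹ = kg·m²·s⁻³·A⁻¹
  (8 MN) / (22.5 s A):  [kg·m·s⁻²] / [s·A] = kg·m·s⁻³·A⁻¹
The terms do not share a single dimension (kg·m²·s⁻³·A⁻¹ vs kg·m·s⁻³·A⁻¹).

No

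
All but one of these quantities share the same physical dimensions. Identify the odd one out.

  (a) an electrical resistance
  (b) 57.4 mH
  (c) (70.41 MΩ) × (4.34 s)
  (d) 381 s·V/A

(a)

Expand each in SI base units:
  (a) [electrical resistance] = kg·m²·s⁻³·A⁻²
  (b) H = V·s·A⁻¹ = kg·m²·s⁻²·A⁻²
  (c) [kg·m²·s⁻³·A⁻²] · [s] = kg·m²·s⁻²·A⁻²
  (d) V·s·A⁻¹ = J·C⁻¹·s·A⁻¹ = kg·m²·s⁻²·A⁻²
All reduce to kg·m²·s⁻²·A⁻² except (a), which is kg·m²·s⁻³·A⁻².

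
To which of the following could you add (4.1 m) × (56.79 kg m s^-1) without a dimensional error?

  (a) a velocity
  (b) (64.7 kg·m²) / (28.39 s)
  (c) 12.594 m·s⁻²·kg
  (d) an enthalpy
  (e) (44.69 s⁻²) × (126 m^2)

(b)

Reference: [m] · [kg·m·s⁻¹] = kg·m²·s⁻¹.
Each option:
  (a) [velocity] = m·s⁻¹
  (b) [kg·m²] / [s] = kg·m²·s⁻¹  ← same
  (c) kg·m·s⁻²
  (d) [enthalpy] = kg·m²·s⁻²
  (e) [s⁻²] · [m²] = m²·s⁻²
Only (b) matches kg·m²·s⁻¹.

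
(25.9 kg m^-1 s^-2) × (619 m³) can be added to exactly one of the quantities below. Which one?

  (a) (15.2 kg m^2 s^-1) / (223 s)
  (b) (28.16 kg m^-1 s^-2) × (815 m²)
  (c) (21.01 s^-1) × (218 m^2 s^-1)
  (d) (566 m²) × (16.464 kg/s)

(a)

Reference: [kg·m⁻¹·s⁻²] · [m³] = kg·m²·s⁻².
Each option:
  (a) [kg·m²·s⁻¹] / [s] = kg·m²·s⁻²  ← same
  (b) [kg·m⁻¹·s⁻²] · [m²] = kg·m·s⁻²
  (c) [s⁻¹] · [m²·s⁻¹] = m²·s⁻²
  (d) [m²] · [kg·s⁻¹] = kg·m²·s⁻¹
Only (a) matches kg·m²·s⁻².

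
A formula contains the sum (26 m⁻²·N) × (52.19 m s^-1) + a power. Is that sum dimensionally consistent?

Reduce each to base SI dimensions:
  (26 m⁻²·N) × (52.19 m s^-1):  [kg·m⁻¹·s⁻²] · [m·s⁻¹] = kg·s⁻³
  a power:  [power] = kg·m²·s⁻³
kg·s⁻³ ≠ kg·m²·s⁻³, so they cannot be added.

No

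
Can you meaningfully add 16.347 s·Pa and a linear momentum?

Expand each in SI base units:
  16.347 s·Pa:  Pa·s = N·m⁻²·s = kg·m⁻¹·s⁻¹
  a linear momentum:  [linear momentum] = kg·m·s⁻¹
kg·m⁻¹·s⁻¹ ≠ kg·m·s⁻¹, so they cannot be added.

No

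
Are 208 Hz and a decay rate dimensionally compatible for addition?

In SI base units:
  208 Hz:  Hz = s⁻¹
  a decay rate:  [decay rate] = s⁻¹
Both are s⁻¹, so they have the same dimensions and can be added.

Yes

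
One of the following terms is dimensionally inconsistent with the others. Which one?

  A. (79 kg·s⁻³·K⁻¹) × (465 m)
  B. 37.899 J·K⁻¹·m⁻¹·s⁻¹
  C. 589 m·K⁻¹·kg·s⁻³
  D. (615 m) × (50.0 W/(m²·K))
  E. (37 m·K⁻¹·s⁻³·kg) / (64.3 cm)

Reduce each to base SI dimensions:
  A. [kg·s⁻³·K⁻¹] · [m] = kg·m·s⁻³·K⁻¹
  B. J·s⁻¹·m⁻¹·K⁻¹ = N·m·s⁻¹·m⁻¹·K⁻¹ = kg·m·s⁻³·K⁻¹
  C. kg·m·s⁻³·K⁻¹
  D. [m] · [kg·s⁻³·K⁻¹] = kg·m·s⁻³·K⁻¹
  E. [kg·m·s⁻³·K⁻¹] / [m] = kg·s⁻³·K⁻¹
All reduce to kg·m·s⁻³·K⁻¹ except E., which is kg·s⁻³·K⁻¹.

E.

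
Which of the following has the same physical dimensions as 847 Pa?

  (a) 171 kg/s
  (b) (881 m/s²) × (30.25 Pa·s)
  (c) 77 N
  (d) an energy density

Reference: Pa = N·m⁻² = kg·m⁻¹·s⁻².
Each option:
  (a) kg·s⁻¹
  (b) [m·s⁻²] · [kg·m⁻¹·s⁻¹] = kg·s⁻³
  (c) N = kg·m·s⁻²
  (d) [energy density] = kg·m⁻¹·s⁻²  ← same
Only (d) matches kg·m⁻¹·s⁻².

(d)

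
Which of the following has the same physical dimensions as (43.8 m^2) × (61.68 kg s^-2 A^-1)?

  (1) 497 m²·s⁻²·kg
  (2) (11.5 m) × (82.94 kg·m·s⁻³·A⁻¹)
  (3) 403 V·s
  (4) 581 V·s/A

Reference: [m²] · [kg·s⁻²·A⁻¹] = kg·m²·s⁻²·A⁻¹.
Each option:
  (1) kg·m²·s⁻²
  (2) [m] · [kg·m·s⁻³·A⁻¹] = kg·m²·s⁻³·A⁻¹
  (3) V·s = J·C⁻¹·s = kg·m²·s⁻²·A⁻¹  ← same
  (4) V·s·A⁻¹ = J·C⁻¹·s·A⁻¹ = kg·m²·s⁻²·A⁻²
Only (3) matches kg·m²·s⁻²·A⁻¹.

(3)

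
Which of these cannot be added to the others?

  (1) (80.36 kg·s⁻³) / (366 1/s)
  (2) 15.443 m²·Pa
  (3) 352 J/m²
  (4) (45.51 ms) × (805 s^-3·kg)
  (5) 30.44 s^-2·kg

Reduce each to base SI dimensions:
  (1) [kg·s⁻³] / [s⁻¹] = kg·s⁻²
  (2) Pa·m² = N·m⁻²·m² = kg·m·s⁻²
  (3) J·m⁻² = N·m·m⁻² = kg·s⁻²
  (4) [s] · [kg·s⁻³] = kg·s⁻²
  (5) kg·s⁻²
All reduce to kg·s⁻² except (2), which is kg·m·s⁻².

(2)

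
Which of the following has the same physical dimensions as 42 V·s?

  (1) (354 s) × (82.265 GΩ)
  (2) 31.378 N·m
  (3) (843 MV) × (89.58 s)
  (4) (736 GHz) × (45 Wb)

(3)

Reference: V·s = J·C⁻¹·s = kg·m²·s⁻²·A⁻¹.
Each option:
  (1) [s] · [kg·m²·s⁻³·A⁻²] = kg·m²·s⁻²·A⁻²
  (2) N·m = kg·m·s⁻²·m = kg·m²·s⁻²
  (3) [kg·m²·s⁻³·A⁻¹] · [s] = kg·m²·s⁻²·A⁻¹  ← same
  (4) [s⁻¹] · [kg·m²·s⁻²·A⁻¹] = kg·m²·s⁻³·A⁻¹
Only (3) matches kg·m²·s⁻²·A⁻¹.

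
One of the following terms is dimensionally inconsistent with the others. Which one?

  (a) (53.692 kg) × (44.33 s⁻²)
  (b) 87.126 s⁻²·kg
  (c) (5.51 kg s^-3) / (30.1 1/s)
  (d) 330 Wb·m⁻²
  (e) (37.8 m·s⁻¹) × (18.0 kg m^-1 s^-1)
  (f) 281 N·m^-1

Work out the base dimensions of each:
  (a) [kg] · [s⁻²] = kg·s⁻²
  (b) kg·s⁻²
  (c) [kg·s⁻³] / [s⁻¹] = kg·s⁻²
  (d) Wb·m⁻² = V·s·m⁻² = kg·s⁻²·A⁻¹
  (e) [m·s⁻¹] · [kg·m⁻¹·s⁻¹] = kg·s⁻²
  (f) N·m⁻¹ = kg·m·s⁻²·m⁻¹ = kg·s⁻²
All reduce to kg·s⁻² except (d), which is kg·s⁻²·A⁻¹.

(d)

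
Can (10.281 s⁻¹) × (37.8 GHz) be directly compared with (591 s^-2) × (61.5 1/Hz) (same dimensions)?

In SI base units:
  (10.281 s⁻¹) × (37.8 GHz):  [s⁻¹] · [s⁻¹] = s⁻²
  (591 s^-2) × (61.5 1/Hz):  [s⁻²] · [s] = s⁻¹
s⁻² ≠ s⁻¹, so they cannot be added.

No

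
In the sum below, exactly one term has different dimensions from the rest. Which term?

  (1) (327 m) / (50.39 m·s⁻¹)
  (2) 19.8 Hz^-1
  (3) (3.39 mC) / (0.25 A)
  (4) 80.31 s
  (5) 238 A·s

(5)

Work out the base dimensions of each:
  (1) [m] / [m·s⁻¹] = s
  (2) Hz⁻¹ = (s⁻¹)⁻¹ = s
  (3) [s·A] / [A] = s
  (4) s
  (5) A·s = s·A
All reduce to s except (5), which is s·A.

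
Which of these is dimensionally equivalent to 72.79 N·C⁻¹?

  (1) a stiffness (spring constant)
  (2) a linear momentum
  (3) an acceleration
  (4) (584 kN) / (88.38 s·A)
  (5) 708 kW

Reference: N·C⁻¹ = kg·m·s⁻²·(s·A)⁻¹ = kg·m·s⁻³·A⁻¹.
Each option:
  (1) [stiffness (spring constant)] = kg·s⁻²
  (2) [linear momentum] = kg·m·s⁻¹
  (3) [acceleration] = m·s⁻²
  (4) [kg·m·s⁻²] / [s·A] = kg·m·s⁻³·A⁻¹  ← same
  (5) W = J·s⁻¹ = kg·m²·s⁻³
Only (4) matches kg·m·s⁻³·A⁻¹.

(4)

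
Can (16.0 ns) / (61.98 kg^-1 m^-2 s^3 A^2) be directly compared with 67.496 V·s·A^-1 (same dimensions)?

Reduce each to base SI dimensions:
  (16.0 ns) / (61.98 kg^-1 m^-2 s^3 A^2):  [s] / [kg⁻¹·m⁻²·s³·A²] = kg·m²·s⁻²·A⁻²
  67.496 V·s·A^-1:  V·s·A⁻¹ = J·C⁻¹·s·A⁻¹ = kg·m²·s⁻²·A⁻²
Both are kg·m²·s⁻²·A⁻², so they have the same dimensions and can be added.

Yes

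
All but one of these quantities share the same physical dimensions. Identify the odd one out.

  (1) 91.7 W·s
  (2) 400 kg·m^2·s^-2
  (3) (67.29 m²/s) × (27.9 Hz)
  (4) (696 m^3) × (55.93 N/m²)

Reduce each to base SI dimensions:
  (1) W·s = J·s⁻¹·s = kg·m²·s⁻²
  (2) kg·m²·s⁻²
  (3) [m²·s⁻¹] · [s⁻¹] = m²·s⁻²
  (4) [m³] · [kg·m⁻¹·s⁻²] = kg·m²·s⁻²
All reduce to kg·m²·s⁻² except (3), which is m²·s⁻².

(3)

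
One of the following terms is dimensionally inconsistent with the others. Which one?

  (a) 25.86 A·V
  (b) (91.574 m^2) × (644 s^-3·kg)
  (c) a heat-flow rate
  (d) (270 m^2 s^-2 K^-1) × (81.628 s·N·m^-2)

(d)

Expand each in SI base units:
  (a) V·A = J·C⁻¹·A = kg·m²·s⁻³
  (b) [m²] · [kg·s⁻³] = kg·m²·s⁻³
  (c) [heat-flow rate] = kg·m²·s⁻³
  (d) [m²·s⁻²·K⁻¹] · [kg·m⁻¹·s⁻¹] = kg·m·s⁻³·K⁻¹
All reduce to kg·m²·s⁻³ except (d), which is kg·m·s⁻³·K⁻¹.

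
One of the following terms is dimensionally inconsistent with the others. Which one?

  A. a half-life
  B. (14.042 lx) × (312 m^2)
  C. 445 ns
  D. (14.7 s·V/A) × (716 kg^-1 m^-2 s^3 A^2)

In SI base units:
  A. [half-life] = s
  B. [m⁻²·cd] · [m²] = cd
  C. s
  D. [kg·m²·s⁻²·A⁻²] · [kg⁻¹·m⁻²·s³·A²] = s
All reduce to s except B., which is cd.

B.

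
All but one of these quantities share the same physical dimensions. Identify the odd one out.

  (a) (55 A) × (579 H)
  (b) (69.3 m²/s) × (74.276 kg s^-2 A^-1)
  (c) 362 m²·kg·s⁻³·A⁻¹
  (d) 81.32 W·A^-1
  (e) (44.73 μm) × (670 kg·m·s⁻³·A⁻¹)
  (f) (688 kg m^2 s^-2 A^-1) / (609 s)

(a)

Expand each in SI base units:
  (a) [A] · [kg·m²·s⁻²·A⁻²] = kg·m²·s⁻²·A⁻¹
  (b) [m²·s⁻¹] · [kg·s⁻²·A⁻¹] = kg·m²·s⁻³·A⁻¹
  (c) kg·m²·s⁻³·A⁻¹
  (d) W·A⁻¹ = J·s⁻¹·A⁻¹ = kg·m²·s⁻³·A⁻¹
  (e) [m] · [kg·m·s⁻³·A⁻¹] = kg·m²·s⁻³·A⁻¹
  (f) [kg·m²·s⁻²·A⁻¹] / [s] = kg·m²·s⁻³·A⁻¹
All reduce to kg·m²·s⁻³·A⁻¹ except (a), which is kg·m²·s⁻²·A⁻¹.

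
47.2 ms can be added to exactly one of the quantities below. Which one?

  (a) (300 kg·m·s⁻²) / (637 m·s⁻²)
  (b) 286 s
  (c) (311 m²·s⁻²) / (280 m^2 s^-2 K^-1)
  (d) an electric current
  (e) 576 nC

Reference: s.
Each option:
  (a) [kg·m·s⁻²] / [m·s⁻²] = kg
  (b) s  ← same
  (c) [m²·s⁻²] / [m²·s⁻²·K⁻¹] = K
  (d) [electric current] = A
  (e) C = s·A
Only (b) matches s.

(b)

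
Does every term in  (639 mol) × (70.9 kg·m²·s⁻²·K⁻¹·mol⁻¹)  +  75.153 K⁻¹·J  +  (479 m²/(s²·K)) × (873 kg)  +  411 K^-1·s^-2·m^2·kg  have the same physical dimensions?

Expand each in SI base units:
  (639 mol) × (70.9 kg·m²·s⁻²·K⁻¹·mol⁻¹):  [mol] · [kg·m²·s⁻²·K⁻¹·mol⁻¹] = kg·m²·s⁻²·K⁻¹
  75.153 K⁻¹·J:  J·K⁻¹ = N·m·K⁻¹ = kg·m²·s⁻²·K⁻¹
  (479 m²/(s²·K)) × (873 kg):  [m²·s⁻²·K⁻¹] · [kg] = kg·m²·s⁻²·K⁻¹
  411 K^-1·s^-2·m^2·kg:  kg·m²·s⁻²·K⁻¹
Every term reduces to kg·m²·s⁻²·K⁻¹.

Yes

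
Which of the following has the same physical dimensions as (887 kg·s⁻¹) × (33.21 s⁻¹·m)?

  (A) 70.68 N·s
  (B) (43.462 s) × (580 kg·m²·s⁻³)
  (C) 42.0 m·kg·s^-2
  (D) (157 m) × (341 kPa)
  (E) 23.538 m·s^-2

(C)

Reference: [kg·s⁻¹] · [m·s⁻¹] = kg·m·s⁻².
Each option:
  (A) N·s = kg·m·s⁻²·s = kg·m·s⁻¹
  (B) [s] · [kg·m²·s⁻³] = kg·m²·s⁻²
  (C) kg·m·s⁻²  ← same
  (D) [m] · [kg·m⁻¹·s⁻²] = kg·s⁻²
  (E) m·s⁻²
Only (C) matches kg·m·s⁻².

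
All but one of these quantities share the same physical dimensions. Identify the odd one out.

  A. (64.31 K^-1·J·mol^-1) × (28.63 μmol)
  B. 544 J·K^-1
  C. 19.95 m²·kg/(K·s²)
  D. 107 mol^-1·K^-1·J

D.

Reduce each to base SI dimensions:
  A. [kg·m²·s⁻²·K⁻¹·mol⁻¹] · [mol] = kg·m²·s⁻²·K⁻¹
  B. J·K⁻¹ = N·m·K⁻¹ = kg·m²·s⁻²·K⁻¹
  C. kg·m²·s⁻²·K⁻¹
  D. J·mol⁻¹·K⁻¹ = N·m·mol⁻¹·K⁻¹ = kg·m²·s⁻²·K⁻¹·mol⁻¹
All reduce to kg·m²·s⁻²·K⁻¹ except D., which is kg·m²·s⁻²·K⁻¹·mol⁻¹.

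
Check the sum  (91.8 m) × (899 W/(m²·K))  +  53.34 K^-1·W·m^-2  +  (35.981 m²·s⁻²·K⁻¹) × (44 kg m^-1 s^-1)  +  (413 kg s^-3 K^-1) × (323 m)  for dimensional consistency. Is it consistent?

No

In SI base units:
  (91.8 m) × (899 W/(m²·K)):  [m] · [kg·s⁻³·K⁻¹] = kg·m·s⁻³·K⁻¹
  53.34 K^-1·W·m^-2:  W·m⁻²·K⁻¹ = J·s⁻¹·m⁻²·K⁻¹ = kg·s⁻³·K⁻¹
  (35.981 m²·s⁻²·K⁻¹) × (44 kg m^-1 s^-1):  [m²·s⁻²·K⁻¹] · [kg·m⁻¹·s⁻¹] = kg·m·s⁻³·K⁻¹
  (413 kg s^-3 K^-1) × (323 m):  [kg·s⁻³·K⁻¹] · [m] = kg·m·s⁻³·K⁻¹
The terms do not share a single dimension (kg·m·s⁻³·K⁻¹ vs kg·s⁻³·K⁻¹).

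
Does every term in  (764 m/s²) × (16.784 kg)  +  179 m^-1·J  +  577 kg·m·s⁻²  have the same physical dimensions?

Reduce each to base SI dimensions:
  (764 m/s²) × (16.784 kg):  [m·s⁻²] · [kg] = kg·m·s⁻²
  179 m^-1·J:  J·m⁻¹ = N·m·m⁻¹ = kg·m·s⁻²
  577 kg·m·s⁻²:  kg·m·s⁻²
Every term reduces to kg·m·s⁻².

Yes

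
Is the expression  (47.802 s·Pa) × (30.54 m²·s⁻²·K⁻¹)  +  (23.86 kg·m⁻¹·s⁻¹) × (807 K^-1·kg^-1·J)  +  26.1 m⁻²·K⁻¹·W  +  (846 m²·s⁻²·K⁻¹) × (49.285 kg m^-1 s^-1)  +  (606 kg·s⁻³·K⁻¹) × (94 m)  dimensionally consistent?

No

Reduce each to base SI dimensions:
  (47.802 s·Pa) × (30.54 m²·s⁻²·K⁻¹):  [kg·m⁻¹·s⁻¹] · [m²·s⁻²·K⁻¹] = kg·m·s⁻³·K⁻¹
  (23.86 kg·m⁻¹·s⁻¹) × (807 K^-1·kg^-1·J):  [kg·m⁻¹·s⁻¹] · [m²·s⁻²·K⁻¹] = kg·m·s⁻³·K⁻¹
  26.1 m⁻²·K⁻¹·W:  W·m⁻²·K⁻¹ = J·s⁻¹·m⁻²·K⁻¹ = kg·s⁻³·K⁻¹
  (846 m²·s⁻²·K⁻¹) × (49.285 kg m^-1 s^-1):  [m²·s⁻²·K⁻¹] · [kg·m⁻¹·s⁻¹] = kg·m·s⁻³·K⁻¹
  (606 kg·s⁻³·K⁻¹) × (94 m):  [kg·s⁻³·K⁻¹] · [m] = kg·m·s⁻³·K⁻¹
The terms do not share a single dimension (kg·m·s⁻³·K⁻¹ vs kg·s⁻³·K⁻¹).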